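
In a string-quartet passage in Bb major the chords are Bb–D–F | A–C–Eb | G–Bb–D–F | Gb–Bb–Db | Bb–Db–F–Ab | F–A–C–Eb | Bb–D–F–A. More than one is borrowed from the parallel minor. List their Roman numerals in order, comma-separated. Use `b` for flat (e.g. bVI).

The diatonic triads in Bb major are Bb, Cm, Dm, Eb, F, Gm, Adim. Bb–D–F = Bb, A–C–Eb = Adim, G–Bb–D–F = Gm7, F–A–C–Eb = F7 and Bb–D–F–A = Bbmaj7 all belong to that set. But Gb–Bb–Db is foreign: the diatonic vi on degree 6 is Gm, whereas Gb comes from Bb minor. It is labeled bVI. Bb–Db–F–Ab is not: scale degree 1 in Bb major carries Bb (I). In Bb minor the chord on that degree is Bbm7, so here it functions as i7, borrowed from the parallel minor.

bVI, i7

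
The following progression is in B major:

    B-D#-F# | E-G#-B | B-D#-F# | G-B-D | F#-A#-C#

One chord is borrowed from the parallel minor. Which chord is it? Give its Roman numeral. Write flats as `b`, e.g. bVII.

bVI

B major has the diatonic set B, C#m, D#m, E, F#, G#m, A#dim. Of the given chords, B–D#–F# = B, E–G#–B = E and F#–A#–C# = F# are diatonic. G–B–D is not: scale degree 6 in B major carries G#m (vi). In B minor the chord on that degree is G, so here it functions as bVI, borrowed from the parallel minor.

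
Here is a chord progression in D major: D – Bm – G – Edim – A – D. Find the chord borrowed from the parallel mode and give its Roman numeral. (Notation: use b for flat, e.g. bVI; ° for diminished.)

D major has the diatonic set D, Em, F#m, G, A, Bm, C#dim. D, Bm, G and A all belong to that set. But Edim (E–G–Bb) is foreign: the diatonic ii on degree 2 is Em, whereas Edim comes from D minor. It is labeled ii°.

ii°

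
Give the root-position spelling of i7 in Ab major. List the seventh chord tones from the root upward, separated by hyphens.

Ab-Cb-Eb-Gb

i7 is built on scale degree 1, which is Ab in both Ab major and its parallel. Stacking thirds in Ab minor on Ab gives Ab–Cb–Eb–Gb.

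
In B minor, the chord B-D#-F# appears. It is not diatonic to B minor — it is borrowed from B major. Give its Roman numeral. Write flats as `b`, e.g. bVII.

I

The root B is the diatonic 1st degree of B minor; the borrowing shows in the chord quality. Diatonically B minor has Bm (i) on that degree; B–D#–F# is instead the major chord native to B major, so it takes the label I.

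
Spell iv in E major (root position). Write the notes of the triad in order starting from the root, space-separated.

A C E

The root, A, is scale degree 4 — the same note in E major and E minor; only the chord quality changes. In E minor the chord on A is A–C–E.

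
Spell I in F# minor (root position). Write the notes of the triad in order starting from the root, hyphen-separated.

F#-A#-C#

I is built on scale degree 1, which is F# in both F# minor and its parallel. Stacking thirds in F# major on F# gives F#–A#–C#.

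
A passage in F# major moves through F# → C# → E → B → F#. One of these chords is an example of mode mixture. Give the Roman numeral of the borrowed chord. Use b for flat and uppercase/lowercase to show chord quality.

In F# major the diatonic chords are F#, G#m, A#m, B, C#, D#m, E#dim. F#, C# and B are all diatonic. E (E–G#–B) doesn't fit — on degree 7 F# major would have E#dim (vii°). E is the degree-7 chord of F# minor, so it is the borrowed bVII.

bVII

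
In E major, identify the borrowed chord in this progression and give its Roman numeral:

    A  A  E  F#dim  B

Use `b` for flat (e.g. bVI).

E major has the diatonic set E, F#m, G#m, A, B, C#m, D#dim. A, E and B all belong to that set. F#dim (F#–A–C) doesn't fit — on degree 2 E major would have F#m (ii). F#dim is the degree-2 chord of E minor, so it is the borrowed ii°.

ii°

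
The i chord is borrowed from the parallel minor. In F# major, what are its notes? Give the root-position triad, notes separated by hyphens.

F#-A-C#

The root, F#, is scale degree 1 — the same note in F# major and F# minor; only the chord quality changes. In F# minor the chord on F# is F#–A–C#.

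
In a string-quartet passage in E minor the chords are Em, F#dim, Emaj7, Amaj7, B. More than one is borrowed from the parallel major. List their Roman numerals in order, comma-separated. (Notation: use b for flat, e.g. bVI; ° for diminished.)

Imaj7, IVmaj7

The diatonic triads in E minor (with V from harmonic minor) are Em, F#dim, G, Am, B, C, D. Em, F#dim and B are all diatonic. But Emaj7 (E–G#–B–D#) is foreign: the diatonic i on degree 1 is Em, whereas Emaj7 comes from E major. It is labeled Imaj7. Amaj7 (A–C#–E–G#) is not: scale degree 4 in E minor carries Am (iv). In E major the chord on that degree is Amaj7, so here it functions as IVmaj7, borrowed from the parallel major.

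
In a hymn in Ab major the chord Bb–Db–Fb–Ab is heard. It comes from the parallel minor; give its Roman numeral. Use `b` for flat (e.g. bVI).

iiø7

The root Bb is the diatonic 2nd degree of Ab major; the borrowing shows in the chord quality. Bb–Db–Fb–Ab is a half-diminished-seventh chord — the form found in Ab minor, not the diatonic ii (Bbm). Borrowed into Ab major it is written iiø7.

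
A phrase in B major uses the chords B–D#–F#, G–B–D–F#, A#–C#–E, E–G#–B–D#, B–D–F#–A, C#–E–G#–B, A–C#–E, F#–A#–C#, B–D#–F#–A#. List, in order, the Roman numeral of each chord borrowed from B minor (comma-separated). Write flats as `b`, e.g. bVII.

bVImaj7, i7, bVII

In B major the diatonic chords are B, C#m, D#m, E, F#, G#m, A#dim. B–D#–F# = B, A#–C#–E = A#dim, E–G#–B–D# = Emaj7, C#–E–G#–B = C#m7, F#–A#–C# = F# and B–D#–F#–A# = Bmaj7 are all diatonic. But G–B–D–F# is foreign: the diatonic vi on degree 6 is G#m, whereas Gmaj7 comes from B minor. It is labeled bVImaj7. B–D–F#–A doesn't fit — on degree 1 B major would have B (I). Bm7 is the degree-1 chord of B minor, so it is the borrowed i7. A–C#–E is not: scale degree 7 in B major carries A#dim (vii°). In B minor the chord on that degree is A, so here it functions as bVII, borrowed from the parallel minor.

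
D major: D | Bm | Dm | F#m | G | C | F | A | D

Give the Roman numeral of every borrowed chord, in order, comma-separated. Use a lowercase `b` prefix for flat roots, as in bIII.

i, bVII, bIII

In D major the diatonic chords are D, Em, F#m, G, A, Bm, C#dim. D, Bm, F#m, G and A are all diatonic. Dm (D–F–A) is not: scale degree 1 in D major carries D (I). In D minor the chord on that degree is Dm, so here it functions as i, borrowed from the parallel minor. C (C–E–G) doesn't fit — on degree 7 D major would have C#dim (vii°). C is the degree-7 chord of D minor, so it is the borrowed bVII. F (F–A–C) is not: scale degree 3 in D major carries F#m (iii). In D minor the chord on that degree is F, so here it functions as bIII, borrowed from the parallel minor.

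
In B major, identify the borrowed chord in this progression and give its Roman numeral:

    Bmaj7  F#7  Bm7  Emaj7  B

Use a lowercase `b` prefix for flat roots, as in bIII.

In B major the diatonic chords are B, C#m, D#m, E, F#, G#m, A#dim. Bmaj7, F#7, Emaj7 and B are all diatonic. Bm7 (B–D–F#–A) doesn't fit — on degree 1 B major would have B (I). Bm7 is the degree-1 chord of B minor, so it is the borrowed i7.

i7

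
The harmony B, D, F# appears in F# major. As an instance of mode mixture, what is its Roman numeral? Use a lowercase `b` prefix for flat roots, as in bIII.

iv

The root B is the diatonic 4th degree of F# major; the borrowing shows in the chord quality. Diatonically F# major has B (IV) on that degree; B–D–F# is instead the minor chord native to F# minor, so it takes the label iv.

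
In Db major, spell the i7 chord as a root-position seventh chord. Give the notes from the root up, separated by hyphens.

Db-Fb-Ab-Cb

The root, Db, is scale degree 1 — the same note in Db major and Db minor; only the chord quality changes. Building the minor-seventh chord from the parallel minor on Db: Db–Fb–Ab–Cb.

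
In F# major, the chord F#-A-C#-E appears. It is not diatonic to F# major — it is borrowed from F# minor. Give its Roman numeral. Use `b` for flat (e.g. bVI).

i7

F# is scale degree 1 in F# major. The diatonic chord on degree 1 would be F# (I), but F#–A–C#–E is the minor-seventh chord from F# minor. As a borrowed chord it is labeled i7.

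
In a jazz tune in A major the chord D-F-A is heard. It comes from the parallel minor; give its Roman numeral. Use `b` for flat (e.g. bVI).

The root D is the diatonic 4th degree of A major; the borrowing shows in the chord quality. Diatonically A major has D (IV) on that degree; D–F–A is instead the minor chord native to A minor, so it takes the label iv.

iv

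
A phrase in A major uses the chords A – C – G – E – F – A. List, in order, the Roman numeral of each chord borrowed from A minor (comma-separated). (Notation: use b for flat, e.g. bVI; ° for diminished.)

The diatonic triads in A major are A, Bm, C#m, D, E, F#m, G#dim. A and E both belong to that set. But C (C–E–G) is foreign: the diatonic iii on degree 3 is C#m, whereas C comes from A minor. It is labeled bIII. But G (G–B–D) is foreign: the diatonic vii° on degree 7 is G#dim, whereas G comes from A minor. It is labeled bVII. But F (F–A–C) is foreign: the diatonic vi on degree 6 is F#m, whereas F comes from A minor. It is labeled bVI.

bIII, bVII, bVI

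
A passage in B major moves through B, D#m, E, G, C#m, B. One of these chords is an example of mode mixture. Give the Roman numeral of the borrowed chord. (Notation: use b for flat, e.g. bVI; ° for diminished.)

In B major the diatonic chords are B, C#m, D#m, E, F#, G#m, A#dim. Of the given chords, B, D#m, E and C#m are diatonic. G (G–B–D) is not: scale degree 6 in B major carries G#m (vi). In B minor the chord on that degree is G, so here it functions as bVI, borrowed from the parallel minor.

bVI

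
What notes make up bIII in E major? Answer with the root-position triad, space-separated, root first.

G B D

bIII is built on the lowered scale degree 3. In E major degree 3 is G#; lowered it becomes G. Stacking thirds in E minor on G gives G–B–D.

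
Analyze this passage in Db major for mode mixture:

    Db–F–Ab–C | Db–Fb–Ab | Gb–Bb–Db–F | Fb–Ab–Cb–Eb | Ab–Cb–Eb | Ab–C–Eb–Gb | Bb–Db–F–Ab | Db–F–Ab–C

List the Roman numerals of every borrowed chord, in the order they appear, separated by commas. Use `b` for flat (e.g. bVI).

Db major has the diatonic set Db, Ebm, Fm, Gb, Ab, Bbm, Cdim. Db–F–Ab–C = Dbmaj7, Gb–Bb–Db–F = Gbmaj7, Ab–C–Eb–Gb = Ab7 and Bb–Db–F–Ab = Bbm7 are all diatonic. Db–Fb–Ab doesn't fit — on degree 1 Db major would have Db (I). Dbm is the degree-1 chord of Db minor, so it is the borrowed i. Fb–Ab–Cb–Eb is not: scale degree 3 in Db major carries Fm (iii). In Db minor the chord on that degree is Fbmaj7, so here it functions as bIIImaj7, borrowed from the parallel minor. Ab–Cb–Eb doesn't fit — on degree 5 Db major would have Ab (V). Abm is the degree-5 chord of Db minor, so it is the borrowed v.

i, bIIImaj7, v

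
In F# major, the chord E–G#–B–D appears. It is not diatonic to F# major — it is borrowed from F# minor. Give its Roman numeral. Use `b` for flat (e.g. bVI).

The root E is the lowered 7th scale degree — diatonically F# major has E# there. Diatonically F# major has E#dim (vii°) on that degree; E–G#–B–D is instead the dominant-seventh chord native to F# minor, so it takes the label bVII7.

bVII7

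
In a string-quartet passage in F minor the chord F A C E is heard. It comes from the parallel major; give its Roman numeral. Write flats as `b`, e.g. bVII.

Imaj7

F is scale degree 1 in F minor. F–A–C–E is a major-seventh chord — the form found in F major, not the diatonic i (Fm). Borrowed into F minor it is written Imaj7.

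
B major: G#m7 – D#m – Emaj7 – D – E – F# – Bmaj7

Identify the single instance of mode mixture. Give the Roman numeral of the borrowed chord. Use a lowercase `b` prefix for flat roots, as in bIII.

bIII

The diatonic triads in B major are B, C#m, D#m, E, F#, G#m, A#dim. G#m7, D#m, Emaj7, E, F# and Bmaj7 all belong to that set. But D (D–F#–A) is foreign: the diatonic iii on degree 3 is D#m, whereas D comes from B minor. It is labeled bIII.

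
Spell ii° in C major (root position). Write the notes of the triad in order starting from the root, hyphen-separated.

D-F-Ab

The root, D, is scale degree 2 — the same note in C major and C minor; only the chord quality changes. In C minor the chord on D is D–F–Ab.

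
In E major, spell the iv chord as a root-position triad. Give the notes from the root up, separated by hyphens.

A-C-E

The root, A, is scale degree 4 — the same note in E major and E minor; only the chord quality changes. Building the minor chord from the parallel minor on A: A–C–E.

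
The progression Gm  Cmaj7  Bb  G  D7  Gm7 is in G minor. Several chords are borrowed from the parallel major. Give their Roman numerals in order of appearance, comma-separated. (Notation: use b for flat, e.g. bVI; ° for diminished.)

IVmaj7, I

G minor has the diatonic set Gm, Adim, Bb, Cm, D, Eb, F (with V from harmonic minor). Of the given chords, Gm, Bb, D7 and Gm7 are diatonic. But Cmaj7 (C–E–G–B) is foreign: the diatonic iv on degree 4 is Cm, whereas Cmaj7 comes from G major. It is labeled IVmaj7. But G (G–B–D) is foreign: the diatonic i on degree 1 is Gm, whereas G comes from G major. It is labeled I.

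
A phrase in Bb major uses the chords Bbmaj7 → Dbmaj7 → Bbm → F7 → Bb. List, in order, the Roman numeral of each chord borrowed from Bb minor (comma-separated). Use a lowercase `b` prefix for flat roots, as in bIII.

Bb major has the diatonic set Bb, Cm, Dm, Eb, F, Gm, Adim. Bbmaj7, F7 and Bb all belong to that set. Dbmaj7 (Db–F–Ab–C) is not: scale degree 3 in Bb major carries Dm (iii). In Bb minor the chord on that degree is Dbmaj7, so here it functions as bIIImaj7, borrowed from the parallel minor. But Bbm (Bb–Db–F) is foreign: the diatonic I on degree 1 is Bb, whereas Bbm comes from Bb minor. It is labeled i.

bIIImaj7, i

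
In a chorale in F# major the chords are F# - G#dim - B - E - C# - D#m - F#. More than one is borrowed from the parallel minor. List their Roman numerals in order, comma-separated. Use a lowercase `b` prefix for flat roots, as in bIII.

ii°, bVII

In F# major the diatonic chords are F#, G#m, A#m, B, C#, D#m, E#dim. F#, B, C# and D#m are all diatonic. But G#dim (G#–B–D) is foreign: the diatonic ii on degree 2 is G#m, whereas G#dim comes from F# minor. It is labeled ii°. E (E–G#–B) is not: scale degree 7 in F# major carries E#dim (vii°). In F# minor the chord on that degree is E, so here it functions as bVII, borrowed from the parallel minor.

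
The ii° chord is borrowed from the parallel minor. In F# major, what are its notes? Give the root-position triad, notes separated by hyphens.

The root, G#, is scale degree 2 — the same note in F# major and F# minor; only the chord quality changes. In F# minor the chord on G# is G#–B–D.

G#-B-D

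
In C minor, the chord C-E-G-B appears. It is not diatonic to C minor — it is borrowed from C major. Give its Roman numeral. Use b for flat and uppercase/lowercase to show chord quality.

C is scale degree 1 in C minor. C–E–G–B is a major-seventh chord — the form found in C major, not the diatonic i (Cm). Borrowed into C minor it is written Imaj7.

Imaj7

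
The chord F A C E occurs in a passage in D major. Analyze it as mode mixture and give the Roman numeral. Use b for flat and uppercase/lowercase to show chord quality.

The root F is the lowered 3rd scale degree — diatonically D major has F# there. F–A–C–E is a major-seventh chord — the form found in D minor, not the diatonic iii (F#m). Borrowed into D major it is written bIIImaj7.

bIIImaj7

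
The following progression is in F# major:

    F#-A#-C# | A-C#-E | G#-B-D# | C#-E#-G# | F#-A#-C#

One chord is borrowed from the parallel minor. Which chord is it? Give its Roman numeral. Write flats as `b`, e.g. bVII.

The diatonic triads in F# major are F#, G#m, A#m, B, C#, D#m, E#dim. Of the given chords, F#–A#–C# = F#, G#–B–D# = G#m and C#–E#–G# = C# are diatonic. But A–C#–E is foreign: the diatonic iii on degree 3 is A#m, whereas A comes from F# minor. It is labeled bIII.

bIII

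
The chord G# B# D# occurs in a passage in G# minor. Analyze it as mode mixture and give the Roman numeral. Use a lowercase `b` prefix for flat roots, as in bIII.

I

The root G# is the diatonic 1st degree of G# minor; the borrowing shows in the chord quality. G#–B#–D# is a major chord — the form found in G# major, not the diatonic i (G#m). Borrowed into G# minor it is written I.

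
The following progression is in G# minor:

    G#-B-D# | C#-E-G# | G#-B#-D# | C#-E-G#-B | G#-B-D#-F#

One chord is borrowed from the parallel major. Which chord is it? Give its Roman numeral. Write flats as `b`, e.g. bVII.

I

G# minor has the diatonic set G#m, A#dim, B, C#m, D#, E, F# (with V from harmonic minor). Of the given chords, G#–B–D# = G#m, C#–E–G# = C#m, C#–E–G#–B = C#m7 and G#–B–D#–F# = G#m7 are diatonic. G#–B#–D# is not: scale degree 1 in G# minor carries G#m (i). In G# major the chord on that degree is G#, so here it functions as I, borrowed from the parallel major.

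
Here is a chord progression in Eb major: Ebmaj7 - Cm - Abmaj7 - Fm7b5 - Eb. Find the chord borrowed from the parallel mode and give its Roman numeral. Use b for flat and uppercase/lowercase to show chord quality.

Eb major has the diatonic set Eb, Fm, Gm, Ab, Bb, Cm, Ddim. Of the given chords, Ebmaj7, Cm, Abmaj7 and Eb are diatonic. Fm7b5 (F–Ab–Cb–Eb) doesn't fit — on degree 2 Eb major would have Fm (ii). Fm7b5 is the degree-2 chord of Eb minor, so it is the borrowed iiø7.

iiø7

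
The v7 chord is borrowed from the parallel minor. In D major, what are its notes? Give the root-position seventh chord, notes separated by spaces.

A C E G

v7 is built on scale degree 5, which is A in both D major and its parallel. Building the minor-seventh chord from the parallel minor on A: A–C–E–G.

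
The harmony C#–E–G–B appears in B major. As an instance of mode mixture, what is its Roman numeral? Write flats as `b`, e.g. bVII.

The root C# is the diatonic 2nd degree of B major; the borrowing shows in the chord quality. C#–E–G–B is a half-diminished-seventh chord — the form found in B minor, not the diatonic ii (C#m). Borrowed into B major it is written iiø7.

iiø7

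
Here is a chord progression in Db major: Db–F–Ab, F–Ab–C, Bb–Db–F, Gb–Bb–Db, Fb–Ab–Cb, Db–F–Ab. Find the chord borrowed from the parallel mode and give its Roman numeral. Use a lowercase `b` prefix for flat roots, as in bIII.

bIII

Db major has the diatonic set Db, Ebm, Fm, Gb, Ab, Bbm, Cdim. Db–F–Ab = Db, F–Ab–C = Fm, Bb–Db–F = Bbm and Gb–Bb–Db = Gb are all diatonic. Fb–Ab–Cb is not: scale degree 3 in Db major carries Fm (iii). In Db minor the chord on that degree is Fb, so here it functions as bIII, borrowed from the parallel minor.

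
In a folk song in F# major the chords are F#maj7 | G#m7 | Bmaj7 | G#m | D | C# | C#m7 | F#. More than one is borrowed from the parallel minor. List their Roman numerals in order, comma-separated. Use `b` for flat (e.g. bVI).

The diatonic triads in F# major are F#, G#m, A#m, B, C#, D#m, E#dim. F#maj7, G#m7, Bmaj7, G#m, C# and F# are all diatonic. D (D–F#–A) doesn't fit — on degree 6 F# major would have D#m (vi). D is the degree-6 chord of F# minor, so it is the borrowed bVI. C#m7 (C#–E–G#–B) doesn't fit — on degree 5 F# major would have C# (V). C#m7 is the degree-5 chord of F# minor, so it is the borrowed v7.

bVI, v7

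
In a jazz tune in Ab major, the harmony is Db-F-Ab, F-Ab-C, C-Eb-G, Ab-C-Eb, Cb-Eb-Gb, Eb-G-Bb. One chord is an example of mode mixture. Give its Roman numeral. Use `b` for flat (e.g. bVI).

bIII

The diatonic triads in Ab major are Ab, Bbm, Cm, Db, Eb, Fm, Gdim. Db–F–Ab = Db, F–Ab–C = Fm, C–Eb–G = Cm, Ab–C–Eb = Ab and Eb–G–Bb = Eb are all diatonic. Cb–Eb–Gb is not: scale degree 3 in Ab major carries Cm (iii). In Ab minor the chord on that degree is Cb, so here it functions as bIII, borrowed from the parallel minor.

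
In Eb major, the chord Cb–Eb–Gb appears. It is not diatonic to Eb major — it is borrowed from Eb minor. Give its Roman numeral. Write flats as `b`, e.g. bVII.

Cb is the lowered form of scale degree 6 in Eb major (the diatonic degree 6 is C). Diatonically Eb major has Cm (vi) on that degree; Cb–Eb–Gb is instead the major chord native to Eb minor, so it takes the label bVI.

bVI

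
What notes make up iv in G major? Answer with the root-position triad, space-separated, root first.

C Eb G

The root, C, is scale degree 4 — the same note in G major and G minor; only the chord quality changes. In G minor the chord on C is C–Eb–G.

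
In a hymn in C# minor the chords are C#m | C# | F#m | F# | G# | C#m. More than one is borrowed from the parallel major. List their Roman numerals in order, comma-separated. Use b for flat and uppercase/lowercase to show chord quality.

I, IV

The diatonic triads in C# minor (with V from harmonic minor) are C#m, D#dim, E, F#m, G#, A, B. Of the given chords, C#m, F#m and G# are diatonic. But C# (C#–E#–G#) is foreign: the diatonic i on degree 1 is C#m, whereas C# comes from C# major. It is labeled I. But F# (F#–A#–C#) is foreign: the diatonic iv on degree 4 is F#m, whereas F# comes from C# major. It is labeled IV.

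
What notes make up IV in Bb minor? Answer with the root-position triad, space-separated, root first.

IV is built on scale degree 4, which is Eb in both Bb minor and its parallel. Building the major chord from the parallel major on Eb: Eb–G–Bb.

Eb G Bb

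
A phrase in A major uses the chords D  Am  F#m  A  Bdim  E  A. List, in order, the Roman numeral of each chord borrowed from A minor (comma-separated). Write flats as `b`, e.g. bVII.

i, ii°

A major has the diatonic set A, Bm, C#m, D, E, F#m, G#dim. D, F#m, A and E all belong to that set. Am (A–C–E) is not: scale degree 1 in A major carries A (I). In A minor the chord on that degree is Am, so here it functions as i, borrowed from the parallel minor. Bdim (B–D–F) is not: scale degree 2 in A major carries Bm (ii). In A minor the chord on that degree is Bdim, so here it functions as ii°, borrowed from the parallel minor.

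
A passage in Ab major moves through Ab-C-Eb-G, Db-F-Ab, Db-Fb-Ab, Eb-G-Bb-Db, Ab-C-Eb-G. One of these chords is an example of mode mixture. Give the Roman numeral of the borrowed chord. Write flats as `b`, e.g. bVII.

The diatonic triads in Ab major are Ab, Bbm, Cm, Db, Eb, Fm, Gdim. Ab–C–Eb–G = Abmaj7, Db–F–Ab = Db and Eb–G–Bb–Db = Eb7 all belong to that set. But Db–Fb–Ab is foreign: the diatonic IV on degree 4 is Db, whereas Dbm comes from Ab minor. It is labeled iv.

iv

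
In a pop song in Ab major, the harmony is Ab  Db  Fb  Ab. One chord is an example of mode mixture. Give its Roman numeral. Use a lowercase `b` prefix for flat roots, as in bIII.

The diatonic triads in Ab major are Ab, Bbm, Cm, Db, Eb, Fm, Gdim. Ab and Db are both diatonic. Fb (Fb–Ab–Cb) is not: scale degree 6 in Ab major carries Fm (vi). In Ab minor the chord on that degree is Fb, so here it functions as bVI, borrowed from the parallel minor.

bVI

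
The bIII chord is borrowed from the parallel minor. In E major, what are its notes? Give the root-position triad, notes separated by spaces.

bIII is built on the lowered scale degree 3. In E major degree 3 is G#; lowered it becomes G. Stacking thirds in E minor on G gives G–B–D.

G B D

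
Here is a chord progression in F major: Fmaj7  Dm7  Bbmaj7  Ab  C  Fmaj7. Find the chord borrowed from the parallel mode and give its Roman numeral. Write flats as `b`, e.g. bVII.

bIII

The diatonic triads in F major are F, Gm, Am, Bb, C, Dm, Edim. Fmaj7, Dm7, Bbmaj7 and C are all diatonic. Ab (Ab–C–Eb) is not: scale degree 3 in F major carries Am (iii). In F minor the chord on that degree is Ab, so here it functions as bIII, borrowed from the parallel minor.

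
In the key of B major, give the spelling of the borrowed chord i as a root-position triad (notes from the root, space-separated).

B D F#

i is built on scale degree 1, which is B in both B major and its parallel. Building the minor chord from the parallel minor on B: B–D–F#.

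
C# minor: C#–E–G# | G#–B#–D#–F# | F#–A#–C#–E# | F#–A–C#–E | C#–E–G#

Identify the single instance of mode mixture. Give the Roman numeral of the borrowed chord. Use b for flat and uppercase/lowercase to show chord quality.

C# minor has the diatonic set C#m, D#dim, E, F#m, G#, A, B (with V from harmonic minor). Of the given chords, C#–E–G# = C#m, G#–B#–D#–F# = G#7 and F#–A–C#–E = F#m7 are diatonic. F#–A#–C#–E# doesn't fit — on degree 4 C# minor would have F#m (iv). F#maj7 is the degree-4 chord of C# major, so it is the borrowed IVmaj7.

IVmaj7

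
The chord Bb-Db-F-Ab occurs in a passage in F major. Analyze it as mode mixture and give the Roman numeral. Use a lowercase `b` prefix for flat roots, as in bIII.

Bb is scale degree 4 in F major. The diatonic chord on degree 4 would be Bb (IV), but Bb–Db–F–Ab is the minor-seventh chord from F minor. As a borrowed chord it is labeled iv7.

iv7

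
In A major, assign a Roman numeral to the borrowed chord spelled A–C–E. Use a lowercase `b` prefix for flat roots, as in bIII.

The root A is the diatonic 1st degree of A major; the borrowing shows in the chord quality. A–C–E is a minor chord — the form found in A minor, not the diatonic I (A). Borrowed into A major it is written i.

i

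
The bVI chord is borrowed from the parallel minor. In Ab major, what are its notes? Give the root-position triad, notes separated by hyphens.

Fb-Ab-Cb

The root of bVI is the lowered 6th degree: F becomes Fb. In Ab minor the chord on Fb is Fb–Ab–Cb.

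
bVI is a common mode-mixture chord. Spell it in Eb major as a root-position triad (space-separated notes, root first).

Scale degree 6 in Eb major is C. bVI uses the lowered form, Cb, taken from Eb minor. Stacking thirds in Eb minor on Cb gives Cb–Eb–Gb.

Cb Eb Gb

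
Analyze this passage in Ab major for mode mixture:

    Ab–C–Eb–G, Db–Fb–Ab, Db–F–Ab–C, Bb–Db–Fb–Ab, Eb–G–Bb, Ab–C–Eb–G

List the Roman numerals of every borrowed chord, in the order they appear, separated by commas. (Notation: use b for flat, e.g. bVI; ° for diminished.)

iv, iiø7

The diatonic triads in Ab major are Ab, Bbm, Cm, Db, Eb, Fm, Gdim. Ab–C–Eb–G = Abmaj7, Db–F–Ab–C = Dbmaj7 and Eb–G–Bb = Eb are all diatonic. Db–Fb–Ab doesn't fit — on degree 4 Ab major would have Db (IV). Dbm is the degree-4 chord of Ab minor, so it is the borrowed iv. Bb–Db–Fb–Ab is not: scale degree 2 in Ab major carries Bbm (ii). In Ab minor the chord on that degree is Bbm7b5, so here it functions as iiø7, borrowed from the parallel minor.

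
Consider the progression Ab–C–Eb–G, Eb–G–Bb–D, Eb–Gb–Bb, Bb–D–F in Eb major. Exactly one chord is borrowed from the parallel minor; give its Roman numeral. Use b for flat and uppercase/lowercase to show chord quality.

In Eb major the diatonic chords are Eb, Fm, Gm, Ab, Bb, Cm, Ddim. Ab–C–Eb–G = Abmaj7, Eb–G–Bb–D = Ebmaj7 and Bb–D–F = Bb all belong to that set. Eb–Gb–Bb is not: scale degree 1 in Eb major carries Eb (I). In Eb minor the chord on that degree is Ebm, so here it functions as i, borrowed from the parallel minor.

i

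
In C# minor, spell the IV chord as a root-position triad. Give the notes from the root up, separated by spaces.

IV is built on scale degree 4, which is F# in both C# minor and its parallel. Stacking thirds in C# major on F# gives F#–A#–C#.

F# A# C#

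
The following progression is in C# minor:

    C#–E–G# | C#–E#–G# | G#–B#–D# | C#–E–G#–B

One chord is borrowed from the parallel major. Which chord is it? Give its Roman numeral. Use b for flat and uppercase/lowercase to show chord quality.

I

C# minor has the diatonic set C#m, D#dim, E, F#m, G#, A, B (with V from harmonic minor). C#–E–G# = C#m, G#–B#–D# = G# and C#–E–G#–B = C#m7 are all diatonic. C#–E#–G# doesn't fit — on degree 1 C# minor would have C#m (i). C# is the degree-1 chord of C# major, so it is the borrowed I.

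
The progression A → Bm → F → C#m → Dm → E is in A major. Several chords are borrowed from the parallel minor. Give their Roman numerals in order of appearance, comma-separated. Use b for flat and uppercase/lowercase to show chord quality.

bVI, iv

In A major the diatonic chords are A, Bm, C#m, D, E, F#m, G#dim. Of the given chords, A, Bm, C#m and E are diatonic. F (F–A–C) is not: scale degree 6 in A major carries F#m (vi). In A minor the chord on that degree is F, so here it functions as bVI, borrowed from the parallel minor. But Dm (D–F–A) is foreign: the diatonic IV on degree 4 is D, whereas Dm comes from A minor. It is labeled iv.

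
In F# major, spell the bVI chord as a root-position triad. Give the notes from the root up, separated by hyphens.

Scale degree 6 in F# major is D#. bVI uses the lowered form, D, taken from F# minor. In F# minor the chord on D is D–F#–A.

D-F#-A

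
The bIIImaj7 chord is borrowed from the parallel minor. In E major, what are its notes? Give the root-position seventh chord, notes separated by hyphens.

Scale degree 3 in E major is G#. bIIImaj7 uses the lowered form, G, taken from E minor. In E minor the chord on G is G–B–D–F#.

G-B-D-F#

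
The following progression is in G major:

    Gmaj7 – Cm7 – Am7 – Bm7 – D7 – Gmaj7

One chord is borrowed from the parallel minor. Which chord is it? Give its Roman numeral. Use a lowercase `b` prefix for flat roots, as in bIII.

iv7

The diatonic triads in G major are G, Am, Bm, C, D, Em, F#dim. Gmaj7, Am7, Bm7 and D7 are all diatonic. Cm7 (C–Eb–G–Bb) is not: scale degree 4 in G major carries C (IV). In G minor the chord on that degree is Cm7, so here it functions as iv7, borrowed from the parallel minor.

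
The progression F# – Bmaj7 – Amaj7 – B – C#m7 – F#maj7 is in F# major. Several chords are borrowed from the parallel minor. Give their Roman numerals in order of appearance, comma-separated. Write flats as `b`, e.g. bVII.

bIIImaj7, v7

F# major has the diatonic set F#, G#m, A#m, B, C#, D#m, E#dim. F#, Bmaj7, B and F#maj7 all belong to that set. Amaj7 (A–C#–E–G#) doesn't fit — on degree 3 F# major would have A#m (iii). Amaj7 is the degree-3 chord of F# minor, so it is the borrowed bIIImaj7. But C#m7 (C#–E–G#–B) is foreign: the diatonic V on degree 5 is C#, whereas C#m7 comes from F# minor. It is labeled v7.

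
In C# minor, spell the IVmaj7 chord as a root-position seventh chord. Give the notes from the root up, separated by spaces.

The root, F#, is scale degree 4 — the same note in C# minor and C# major; only the chord quality changes. Building the major-seventh chord from the parallel major on F#: F#–A#–C#–E#.

F# A# C# E#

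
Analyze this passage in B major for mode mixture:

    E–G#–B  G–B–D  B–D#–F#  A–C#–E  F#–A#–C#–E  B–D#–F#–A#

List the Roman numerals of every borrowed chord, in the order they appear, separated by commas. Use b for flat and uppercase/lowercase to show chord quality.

The diatonic triads in B major are B, C#m, D#m, E, F#, G#m, A#dim. Of the given chords, E–G#–B = E, B–D#–F# = B, F#–A#–C#–E = F#7 and B–D#–F#–A# = Bmaj7 are diatonic. But G–B–D is foreign: the diatonic vi on degree 6 is G#m, whereas G comes from B minor. It is labeled bVI. A–C#–E doesn't fit — on degree 7 B major would have A#dim (vii°). A is the degree-7 chord of B minor, so it is the borrowed bVII.

bVI, bVII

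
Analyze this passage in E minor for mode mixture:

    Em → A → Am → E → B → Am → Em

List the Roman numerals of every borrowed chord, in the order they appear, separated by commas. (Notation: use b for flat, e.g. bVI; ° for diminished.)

E minor has the diatonic set Em, F#dim, G, Am, B, C, D (with V from harmonic minor). Em, Am and B all belong to that set. A (A–C#–E) doesn't fit — on degree 4 E minor would have Am (iv). A is the degree-4 chord of E major, so it is the borrowed IV. E (E–G#–B) is not: scale degree 1 in E minor carries Em (i). In E major the chord on that degree is E, so here it functions as I, borrowed from the parallel major.

IV, I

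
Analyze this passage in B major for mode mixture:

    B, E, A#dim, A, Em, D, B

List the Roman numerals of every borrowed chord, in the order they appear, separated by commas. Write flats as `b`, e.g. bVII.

bVII, iv, bIII

In B major the diatonic chords are B, C#m, D#m, E, F#, G#m, A#dim. B, E and A#dim are all diatonic. But A (A–C#–E) is foreign: the diatonic vii° on degree 7 is A#dim, whereas A comes from B minor. It is labeled bVII. Em (E–G–B) doesn't fit — on degree 4 B major would have E (IV). Em is the degree-4 chord of B minor, so it is the borrowed iv. But D (D–F#–A) is foreign: the diatonic iii on degree 3 is D#m, whereas D comes from B minor. It is labeled bIII.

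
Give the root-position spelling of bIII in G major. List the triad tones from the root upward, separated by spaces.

Bb D F

The root of bIII is the lowered 3rd degree: B becomes Bb. In G minor the chord on Bb is Bb–D–F.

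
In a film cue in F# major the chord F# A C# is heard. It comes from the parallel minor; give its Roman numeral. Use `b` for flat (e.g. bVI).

F# is scale degree 1 in F# major. F#–A–C# is a minor chord — the form found in F# minor, not the diatonic I (F#). Borrowed into F# major it is written i.

i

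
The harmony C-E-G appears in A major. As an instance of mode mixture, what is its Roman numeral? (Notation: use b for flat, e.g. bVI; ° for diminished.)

C is the lowered form of scale degree 3 in A major (the diatonic degree 3 is C#). Diatonically A major has C#m (iii) on that degree; C–E–G is instead the major chord native to A minor, so it takes the label bIII.

bIII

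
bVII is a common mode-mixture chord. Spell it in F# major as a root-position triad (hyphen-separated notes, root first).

The root of bVII is the lowered 7th degree: E# becomes E. In F# minor the chord on E is E–G#–B.

E-G#-B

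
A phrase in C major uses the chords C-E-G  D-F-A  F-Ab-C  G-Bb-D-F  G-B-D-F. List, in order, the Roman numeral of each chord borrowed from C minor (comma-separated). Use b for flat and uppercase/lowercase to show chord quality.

The diatonic triads in C major are C, Dm, Em, F, G, Am, Bdim. C–E–G = C, D–F–A = Dm and G–B–D–F = G7 are all diatonic. F–Ab–C doesn't fit — on degree 4 C major would have F (IV). Fm is the degree-4 chord of C minor, so it is the borrowed iv. G–Bb–D–F is not: scale degree 5 in C major carries G (V). In C minor the chord on that degree is Gm7, so here it functions as v7, borrowed from the parallel minor.

iv, v7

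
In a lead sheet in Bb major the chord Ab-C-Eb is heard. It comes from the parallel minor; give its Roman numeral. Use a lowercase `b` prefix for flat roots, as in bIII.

The root Ab is the lowered 7th scale degree — diatonically Bb major has A there. The diatonic chord on degree 7 would be Adim (vii°), but Ab–C–Eb is the major chord from Bb minor. As a borrowed chord it is labeled bVII.

bVII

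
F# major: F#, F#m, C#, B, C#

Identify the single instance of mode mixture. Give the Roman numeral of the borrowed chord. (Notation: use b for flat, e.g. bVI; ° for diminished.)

The diatonic triads in F# major are F#, G#m, A#m, B, C#, D#m, E#dim. Of the given chords, F#, C# and B are diatonic. F#m (F#–A–C#) doesn't fit — on degree 1 F# major would have F# (I). F#m is the degree-1 chord of F# minor, so it is the borrowed i.

i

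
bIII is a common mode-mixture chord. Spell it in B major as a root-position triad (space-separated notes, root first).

Scale degree 3 in B major is D#. bIII uses the lowered form, D, taken from B minor. In B minor the chord on D is D–F#–A.

D F# A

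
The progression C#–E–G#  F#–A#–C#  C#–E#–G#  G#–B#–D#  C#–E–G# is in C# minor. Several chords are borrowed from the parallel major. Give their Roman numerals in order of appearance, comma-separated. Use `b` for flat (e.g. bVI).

IV, I

In C# minor (with V from harmonic minor) the diatonic chords are C#m, D#dim, E, F#m, G#, A, B. C#–E–G# = C#m and G#–B#–D# = G# both belong to that set. F#–A#–C# is not: scale degree 4 in C# minor carries F#m (iv). In C# major the chord on that degree is F#, so here it functions as IV, borrowed from the parallel major. But C#–E#–G# is foreign: the diatonic i on degree 1 is C#m, whereas C# comes from C# major. It is labeled I.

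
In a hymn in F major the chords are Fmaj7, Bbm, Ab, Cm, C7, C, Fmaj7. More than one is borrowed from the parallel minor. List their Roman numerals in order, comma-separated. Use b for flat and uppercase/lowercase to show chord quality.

iv, bIII, v

The diatonic triads in F major are F, Gm, Am, Bb, C, Dm, Edim. Fmaj7, C7 and C all belong to that set. Bbm (Bb–Db–F) doesn't fit — on degree 4 F major would have Bb (IV). Bbm is the degree-4 chord of F minor, so it is the borrowed iv. Ab (Ab–C–Eb) is not: scale degree 3 in F major carries Am (iii). In F minor the chord on that degree is Ab, so here it functions as bIII, borrowed from the parallel minor. Cm (C–Eb–G) doesn't fit — on degree 5 F major would have C (V). Cm is the degree-5 chord of F minor, so it is the borrowed v.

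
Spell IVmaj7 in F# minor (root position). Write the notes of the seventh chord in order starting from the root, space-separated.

B D# F# A#

The root, B, is scale degree 4 — the same note in F# minor and F# major; only the chord quality changes. Building the major-seventh chord from the parallel major on B: B–D#–F#–A#.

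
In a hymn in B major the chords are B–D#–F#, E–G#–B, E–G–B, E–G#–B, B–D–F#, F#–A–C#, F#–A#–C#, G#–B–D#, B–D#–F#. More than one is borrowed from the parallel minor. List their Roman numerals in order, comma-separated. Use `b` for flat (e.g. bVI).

iv, i, v

In B major the diatonic chords are B, C#m, D#m, E, F#, G#m, A#dim. B–D#–F# = B, E–G#–B = E, F#–A#–C# = F# and G#–B–D# = G#m are all diatonic. But E–G–B is foreign: the diatonic IV on degree 4 is E, whereas Em comes from B minor. It is labeled iv. B–D–F# doesn't fit — on degree 1 B major would have B (I). Bm is the degree-1 chord of B minor, so it is the borrowed i. F#–A–C# doesn't fit — on degree 5 B major would have F# (V). F#m is the degree-5 chord of B minor, so it is the borrowed v.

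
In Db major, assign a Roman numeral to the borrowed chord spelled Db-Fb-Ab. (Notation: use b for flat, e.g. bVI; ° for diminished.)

The root Db is the diatonic 1st degree of Db major; the borrowing shows in the chord quality. Db–Fb–Ab is a minor chord — the form found in Db minor, not the diatonic I (Db). Borrowed into Db major it is written i.

i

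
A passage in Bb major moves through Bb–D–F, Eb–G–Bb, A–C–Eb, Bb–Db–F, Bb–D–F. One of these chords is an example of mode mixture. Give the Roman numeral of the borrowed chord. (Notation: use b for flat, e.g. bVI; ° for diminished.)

The diatonic triads in Bb major are Bb, Cm, Dm, Eb, F, Gm, Adim. Bb–D–F = Bb, Eb–G–Bb = Eb and A–C–Eb = Adim are all diatonic. But Bb–Db–F is foreign: the diatonic I on degree 1 is Bb, whereas Bbm comes from Bb minor. It is labeled i.

i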